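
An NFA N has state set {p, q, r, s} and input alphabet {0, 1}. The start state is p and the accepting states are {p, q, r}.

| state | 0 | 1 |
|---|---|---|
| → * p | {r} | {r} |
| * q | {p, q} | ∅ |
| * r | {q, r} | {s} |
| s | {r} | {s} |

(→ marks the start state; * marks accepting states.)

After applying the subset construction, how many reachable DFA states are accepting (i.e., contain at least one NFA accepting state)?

5

Start state of the DFA: {p}.
{p} --0--> {r}  [new]
{p} --1--> {r}  [seen]
{r} --0--> {q, r}  [new]
{r} --1--> {s}  [new]
{q, r} --0--> {p, q, r}  [new]
{q, r} --1--> {s}  [seen]
{s} --0--> {r}  [seen]
{s} --1--> {s}  [seen]
{p, q, r} --0--> {p, q, r}  [seen]
{p, q, r} --1--> {r, s}  [new]
{r, s} --0--> {q, r}  [seen]
{r, s} --1--> {s}  [seen]
Reachable DFA states: {p}, {r}, {q, r}, {s}, {p, q, r}, {r, s}.
Accepting DFA states (contain an NFA accepting state): {p}, {r}, {q, r}, {p, q, r}, {r, s}.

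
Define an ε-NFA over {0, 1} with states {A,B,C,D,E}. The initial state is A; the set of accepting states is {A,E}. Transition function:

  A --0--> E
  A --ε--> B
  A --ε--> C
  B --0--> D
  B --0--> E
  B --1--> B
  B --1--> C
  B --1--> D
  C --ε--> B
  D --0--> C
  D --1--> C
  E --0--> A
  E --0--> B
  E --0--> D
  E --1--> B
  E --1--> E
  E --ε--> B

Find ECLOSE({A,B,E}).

{A,B,C,E}

Begin with {A,B,E}.
A →ε {B,C}; add C.
ε-closure = {A,B,C,E}.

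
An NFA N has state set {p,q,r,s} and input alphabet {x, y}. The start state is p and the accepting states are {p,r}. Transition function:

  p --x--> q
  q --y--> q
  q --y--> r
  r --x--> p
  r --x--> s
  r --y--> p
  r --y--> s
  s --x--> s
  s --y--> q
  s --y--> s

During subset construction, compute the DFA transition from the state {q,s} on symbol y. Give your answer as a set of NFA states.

{q,r,s}

δ(q,y) = {q,r}; δ(s,y) = {q,s}.
Union: {q,r,s}.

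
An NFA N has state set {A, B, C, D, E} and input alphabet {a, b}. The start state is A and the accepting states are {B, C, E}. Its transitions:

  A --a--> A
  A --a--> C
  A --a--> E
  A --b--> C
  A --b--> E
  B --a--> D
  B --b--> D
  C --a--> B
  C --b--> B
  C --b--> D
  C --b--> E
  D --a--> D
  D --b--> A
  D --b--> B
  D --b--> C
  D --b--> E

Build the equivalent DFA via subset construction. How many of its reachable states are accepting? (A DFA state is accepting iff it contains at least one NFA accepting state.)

Start state of the DFA: {A}.
{A} --a--> {A, C, E}  [new]
{A} --b--> {C, E}  [new]
{A, C, E} --a--> {A, B, C, E}  [new]
{A, C, E} --b--> {B, C, D, E}  [new]
{C, E} --a--> {B}  [new]
{C, E} --b--> {B, D, E}  [new]
{A, B, C, E} --a--> {A, B, C, D, E}  [new]
{A, B, C, E} --b--> {B, C, D, E}  [seen]
{B, C, D, E} --a--> {B, D}  [new]
{B, C, D, E} --b--> {A, B, C, D, E}  [seen]
{B} --a--> {D}  [new]
{B} --b--> {D}  [seen]
{B, D, E} --a--> {D}  [seen]
{B, D, E} --b--> {A, B, C, D, E}  [seen]
{A, B, C, D, E} --a--> {A, B, C, D, E}  [seen]
{A, B, C, D, E} --b--> {A, B, C, D, E}  [seen]
{B, D} --a--> {D}  [seen]
{B, D} --b--> {A, B, C, D, E}  [seen]
{D} --a--> {D}  [seen]
{D} --b--> {A, B, C, E}  [seen]
Reachable DFA states: {A}, {A, C, E}, {C, E}, {A, B, C, E}, {B, C, D, E}, {B}, {B, D, E}, {A, B, C, D, E}, {B, D}, {D}.
Accepting DFA states (contain an NFA accepting state): {A, C, E}, {C, E}, {A, B, C, E}, {B, C, D, E}, {B}, {B, D, E}, {A, B, C, D, E}, {B, D}.

8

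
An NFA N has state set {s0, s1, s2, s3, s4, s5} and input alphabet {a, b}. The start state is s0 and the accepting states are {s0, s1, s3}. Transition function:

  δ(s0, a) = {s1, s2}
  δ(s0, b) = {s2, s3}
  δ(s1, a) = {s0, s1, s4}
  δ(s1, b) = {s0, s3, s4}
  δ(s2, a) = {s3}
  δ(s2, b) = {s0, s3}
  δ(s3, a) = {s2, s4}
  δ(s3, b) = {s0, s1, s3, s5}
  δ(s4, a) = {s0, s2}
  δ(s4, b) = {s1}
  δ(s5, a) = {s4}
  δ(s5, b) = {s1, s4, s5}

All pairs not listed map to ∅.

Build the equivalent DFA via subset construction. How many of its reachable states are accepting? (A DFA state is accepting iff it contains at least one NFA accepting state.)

12

Start state of the DFA: {s0}.
{s0} --a--> {s1, s2}  [new]
{s0} --b--> {s2, s3}  [new]
{s1, s2} --a--> {s0, s1, s3, s4}  [new]
{s1, s2} --b--> {s0, s3, s4}  [new]
{s2, s3} --a--> {s2, s3, s4}  [new]
{s2, s3} --b--> {s0, s1, s3, s5}  [new]
{s0, s1, s3, s4} --a--> {s0, s1, s2, s4}  [new]
{s0, s1, s3, s4} --b--> {s0, s1, s2, s3, s4, s5}  [new]
{s0, s3, s4} --a--> {s0, s1, s2, s4}  [seen]
{s0, s3, s4} --b--> {s0, s1, s2, s3, s5}  [new]
{s2, s3, s4} --a--> {s0, s2, s3, s4}  [new]
{s2, s3, s4} --b--> {s0, s1, s3, s5}  [seen]
{s0, s1, s3, s5} --a--> {s0, s1, s2, s4}  [seen]
{s0, s1, s3, s5} --b--> {s0, s1, s2, s3, s4, s5}  [seen]
{s0, s1, s2, s4} --a--> {s0, s1, s2, s3, s4}  [new]
{s0, s1, s2, s4} --b--> {s0, s1, s2, s3, s4}  [seen]
{s0, s1, s2, s3, s4, s5} --a--> {s0, s1, s2, s3, s4}  [seen]
{s0, s1, s2, s3, s4, s5} --b--> {s0, s1, s2, s3, s4, s5}  [seen]
{s0, s1, s2, s3, s5} --a--> {s0, s1, s2, s3, s4}  [seen]
{s0, s1, s2, s3, s5} --b--> {s0, s1, s2, s3, s4, s5}  [seen]
{s0, s2, s3, s4} --a--> {s0, s1, s2, s3, s4}  [seen]
{s0, s2, s3, s4} --b--> {s0, s1, s2, s3, s5}  [seen]
{s0, s1, s2, s3, s4} --a--> {s0, s1, s2, s3, s4}  [seen]
{s0, s1, s2, s3, s4} --b--> {s0, s1, s2, s3, s4, s5}  [seen]
Reachable DFA states: {s0}, {s1, s2}, {s2, s3}, {s0, s1, s3, s4}, {s0, s3, s4}, {s2, s3, s4}, {s0, s1, s3, s5}, {s0, s1, s2, s4}, {s0, s1, s2, s3, s4, s5}, {s0, s1, s2, s3, s5}, {s0, s2, s3, s4}, {s0, s1, s2, s3, s4}.
Accepting DFA states (contain an NFA accepting state): {s0}, {s1, s2}, {s2, s3}, {s0, s1, s3, s4}, {s0, s3, s4}, {s2, s3, s4}, {s0, s1, s3, s5}, {s0, s1, s2, s4}, {s0, s1, s2, s3, s4, s5}, {s0, s1, s2, s3, s5}, {s0, s2, s3, s4}, {s0, s1, s2, s3, s4}.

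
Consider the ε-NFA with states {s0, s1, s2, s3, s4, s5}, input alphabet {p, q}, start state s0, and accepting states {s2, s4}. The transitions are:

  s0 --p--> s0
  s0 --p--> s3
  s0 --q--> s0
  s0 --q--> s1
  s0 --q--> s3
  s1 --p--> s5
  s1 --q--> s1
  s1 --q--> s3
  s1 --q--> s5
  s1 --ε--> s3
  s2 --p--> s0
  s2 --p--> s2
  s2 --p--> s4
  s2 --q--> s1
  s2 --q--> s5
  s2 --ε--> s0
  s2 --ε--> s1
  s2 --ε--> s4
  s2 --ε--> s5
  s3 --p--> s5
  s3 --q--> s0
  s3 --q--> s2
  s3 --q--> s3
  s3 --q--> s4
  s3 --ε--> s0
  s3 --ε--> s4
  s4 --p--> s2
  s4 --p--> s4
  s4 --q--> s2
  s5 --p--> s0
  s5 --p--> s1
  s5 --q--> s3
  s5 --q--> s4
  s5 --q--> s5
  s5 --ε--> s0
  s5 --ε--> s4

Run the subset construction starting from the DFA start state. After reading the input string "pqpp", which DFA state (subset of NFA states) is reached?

{s0, s1, s2, s3, s4, s5}

Start: {s0}.
δ(s0,p) = {s0, s3}.
Union: {s0, s3}.
ε-closure gives {s0, s3, s4}.
After p: {s0, s3, s4}.
δ(s0,q) = {s0, s1, s3}; δ(s3,q) = {s0, s2, s3, s4}; δ(s4,q) = {s2}.
Union: {s0, s1, s2, s3, s4}.
ε-closure gives {s0, s1, s2, s3, s4, s5}.
After q: {s0, s1, s2, s3, s4, s5}.
δ(s0,p) = {s0, s3}; δ(s1,p) = {s5}; δ(s2,p) = {s0, s2, s4}; δ(s3,p) = {s5}; δ(s4,p) = {s2, s4}; δ(s5,p) = {s0, s1}.
Union: {s0, s1, s2, s3, s4, s5}.
After p: {s0, s1, s2, s3, s4, s5}.
δ(s0,p) = {s0, s3}; δ(s1,p) = {s5}; δ(s2,p) = {s0, s2, s4}; δ(s3,p) = {s5}; δ(s4,p) = {s2, s4}; δ(s5,p) = {s0, s1}.
Union: {s0, s1, s2, s3, s4, s5}.
After p: {s0, s1, s2, s3, s4, s5}.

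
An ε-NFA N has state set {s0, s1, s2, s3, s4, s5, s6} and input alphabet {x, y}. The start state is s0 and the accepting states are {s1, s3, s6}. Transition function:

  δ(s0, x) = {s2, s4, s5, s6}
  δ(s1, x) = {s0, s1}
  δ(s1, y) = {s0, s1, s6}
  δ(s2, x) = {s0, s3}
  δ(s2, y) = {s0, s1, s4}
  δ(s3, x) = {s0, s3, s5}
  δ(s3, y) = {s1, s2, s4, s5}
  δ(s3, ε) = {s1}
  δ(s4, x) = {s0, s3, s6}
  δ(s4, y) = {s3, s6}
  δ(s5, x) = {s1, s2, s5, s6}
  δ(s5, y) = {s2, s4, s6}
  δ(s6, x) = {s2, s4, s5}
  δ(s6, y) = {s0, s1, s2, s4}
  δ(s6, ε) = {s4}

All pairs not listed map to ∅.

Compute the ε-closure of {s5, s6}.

Begin with {s5, s6}.
s6 →ε {s4}; add s4.
ε-closure = {s4, s5, s6}.

{s4, s5, s6}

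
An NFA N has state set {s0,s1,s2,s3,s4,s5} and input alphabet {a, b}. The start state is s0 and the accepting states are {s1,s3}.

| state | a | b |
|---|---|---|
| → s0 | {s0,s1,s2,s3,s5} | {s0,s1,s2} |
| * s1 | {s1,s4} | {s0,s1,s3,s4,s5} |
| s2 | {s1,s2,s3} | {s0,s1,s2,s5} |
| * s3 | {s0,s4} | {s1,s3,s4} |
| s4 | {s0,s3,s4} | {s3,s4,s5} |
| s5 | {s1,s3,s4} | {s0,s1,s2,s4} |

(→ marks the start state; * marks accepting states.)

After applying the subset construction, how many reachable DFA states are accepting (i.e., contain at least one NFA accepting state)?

3

Start state of the DFA: {s0}.
{s0} --a--> {s0,s1,s2,s3,s5}  [new]
{s0} --b--> {s0,s1,s2}  [new]
{s0,s1,s2,s3,s5} --a--> {s0,s1,s2,s3,s4,s5}  [new]
{s0,s1,s2,s3,s5} --b--> {s0,s1,s2,s3,s4,s5}  [seen]
{s0,s1,s2} --a--> {s0,s1,s2,s3,s4,s5}  [seen]
{s0,s1,s2} --b--> {s0,s1,s2,s3,s4,s5}  [seen]
{s0,s1,s2,s3,s4,s5} --a--> {s0,s1,s2,s3,s4,s5}  [seen]
{s0,s1,s2,s3,s4,s5} --b--> {s0,s1,s2,s3,s4,s5}  [seen]
Reachable DFA states: {s0}, {s0,s1,s2,s3,s5}, {s0,s1,s2}, {s0,s1,s2,s3,s4,s5}.
Accepting DFA states (contain an NFA accepting state): {s0,s1,s2,s3,s5}, {s0,s1,s2}, {s0,s1,s2,s3,s4,s5}.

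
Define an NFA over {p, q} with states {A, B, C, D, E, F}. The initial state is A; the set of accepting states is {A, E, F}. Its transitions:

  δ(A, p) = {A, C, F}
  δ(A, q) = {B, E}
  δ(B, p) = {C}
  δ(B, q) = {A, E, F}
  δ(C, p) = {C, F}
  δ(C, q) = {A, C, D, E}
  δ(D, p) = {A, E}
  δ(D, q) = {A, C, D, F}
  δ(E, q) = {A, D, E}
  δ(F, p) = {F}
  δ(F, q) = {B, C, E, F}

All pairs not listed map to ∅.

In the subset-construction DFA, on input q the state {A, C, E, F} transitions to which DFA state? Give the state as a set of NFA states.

{A, B, C, D, E, F}

δ(A,q) = {B, E}; δ(C,q) = {A, C, D, E}; δ(E,q) = {A, D, E}; δ(F,q) = {B, C, E, F}.
Union: {A, B, C, D, E, F}.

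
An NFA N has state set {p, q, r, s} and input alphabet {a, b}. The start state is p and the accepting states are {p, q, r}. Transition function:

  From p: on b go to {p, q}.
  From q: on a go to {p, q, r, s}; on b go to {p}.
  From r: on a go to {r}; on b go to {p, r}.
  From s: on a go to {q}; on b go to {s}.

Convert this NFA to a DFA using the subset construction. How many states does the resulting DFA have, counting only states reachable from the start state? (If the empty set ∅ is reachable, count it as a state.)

Start state of the DFA: {p}.
{p} --a--> ∅  [new]
{p} --b--> {p, q}  [new]
∅ --a--> ∅  [seen]
∅ --b--> ∅  [seen]
{p, q} --a--> {p, q, r, s}  [new]
{p, q} --b--> {p, q}  [seen]
{p, q, r, s} --a--> {p, q, r, s}  [seen]
{p, q, r, s} --b--> {p, q, r, s}  [seen]
Reachable DFA states: {p}, ∅, {p, q}, {p, q, r, s}.

4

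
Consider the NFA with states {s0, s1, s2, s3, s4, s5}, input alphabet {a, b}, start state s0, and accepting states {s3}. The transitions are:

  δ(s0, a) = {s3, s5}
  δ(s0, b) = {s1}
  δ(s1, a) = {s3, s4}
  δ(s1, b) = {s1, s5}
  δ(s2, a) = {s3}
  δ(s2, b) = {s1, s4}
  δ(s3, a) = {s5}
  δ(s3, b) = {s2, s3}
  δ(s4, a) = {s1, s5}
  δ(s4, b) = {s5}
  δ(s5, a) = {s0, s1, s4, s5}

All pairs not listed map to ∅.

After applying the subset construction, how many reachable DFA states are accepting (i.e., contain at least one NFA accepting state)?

9

Start state of the DFA: {s0}.
{s0} --a--> {s3, s5}  [new]
{s0} --b--> {s1}  [new]
{s3, s5} --a--> {s0, s1, s4, s5}  [new]
{s3, s5} --b--> {s2, s3}  [new]
{s1} --a--> {s3, s4}  [new]
{s1} --b--> {s1, s5}  [new]
{s0, s1, s4, s5} --a--> {s0, s1, s3, s4, s5}  [new]
{s0, s1, s4, s5} --b--> {s1, s5}  [seen]
{s2, s3} --a--> {s3, s5}  [seen]
{s2, s3} --b--> {s1, s2, s3, s4}  [new]
{s3, s4} --a--> {s1, s5}  [seen]
{s3, s4} --b--> {s2, s3, s5}  [new]
{s1, s5} --a--> {s0, s1, s3, s4, s5}  [seen]
{s1, s5} --b--> {s1, s5}  [seen]
{s0, s1, s3, s4, s5} --a--> {s0, s1, s3, s4, s5}  [seen]
{s0, s1, s3, s4, s5} --b--> {s1, s2, s3, s5}  [new]
{s1, s2, s3, s4} --a--> {s1, s3, s4, s5}  [new]
{s1, s2, s3, s4} --b--> {s1, s2, s3, s4, s5}  [new]
{s2, s3, s5} --a--> {s0, s1, s3, s4, s5}  [seen]
{s2, s3, s5} --b--> {s1, s2, s3, s4}  [seen]
{s1, s2, s3, s5} --a--> {s0, s1, s3, s4, s5}  [seen]
{s1, s2, s3, s5} --b--> {s1, s2, s3, s4, s5}  [seen]
{s1, s3, s4, s5} --a--> {s0, s1, s3, s4, s5}  [seen]
{s1, s3, s4, s5} --b--> {s1, s2, s3, s5}  [seen]
{s1, s2, s3, s4, s5} --a--> {s0, s1, s3, s4, s5}  [seen]
{s1, s2, s3, s4, s5} --b--> {s1, s2, s3, s4, s5}  [seen]
Reachable DFA states: {s0}, {s3, s5}, {s1}, {s0, s1, s4, s5}, {s2, s3}, {s3, s4}, {s1, s5}, {s0, s1, s3, s4, s5}, {s1, s2, s3, s4}, {s2, s3, s5}, {s1, s2, s3, s5}, {s1, s3, s4, s5}, {s1, s2, s3, s4, s5}.
Accepting DFA states (contain an NFA accepting state): {s3, s5}, {s2, s3}, {s3, s4}, {s0, s1, s3, s4, s5}, {s1, s2, s3, s4}, {s2, s3, s5}, {s1, s2, s3, s5}, {s1, s3, s4, s5}, {s1, s2, s3, s4, s5}.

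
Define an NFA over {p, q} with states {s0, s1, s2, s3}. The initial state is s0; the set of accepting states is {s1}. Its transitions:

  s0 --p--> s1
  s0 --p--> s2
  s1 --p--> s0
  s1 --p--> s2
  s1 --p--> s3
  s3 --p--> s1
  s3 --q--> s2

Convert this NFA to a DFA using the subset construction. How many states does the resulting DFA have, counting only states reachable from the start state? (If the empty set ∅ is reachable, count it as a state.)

Start state of the DFA: {s0}.
{s0} --p--> {s1, s2}  [new]
{s0} --q--> ∅  [new]
{s1, s2} --p--> {s0, s2, s3}  [new]
{s1, s2} --q--> ∅  [seen]
∅ --p--> ∅  [seen]
∅ --q--> ∅  [seen]
{s0, s2, s3} --p--> {s1, s2}  [seen]
{s0, s2, s3} --q--> {s2}  [new]
{s2} --p--> ∅  [seen]
{s2} --q--> ∅  [seen]
Reachable DFA states: {s0}, {s1, s2}, ∅, {s0, s2, s3}, {s2}.

5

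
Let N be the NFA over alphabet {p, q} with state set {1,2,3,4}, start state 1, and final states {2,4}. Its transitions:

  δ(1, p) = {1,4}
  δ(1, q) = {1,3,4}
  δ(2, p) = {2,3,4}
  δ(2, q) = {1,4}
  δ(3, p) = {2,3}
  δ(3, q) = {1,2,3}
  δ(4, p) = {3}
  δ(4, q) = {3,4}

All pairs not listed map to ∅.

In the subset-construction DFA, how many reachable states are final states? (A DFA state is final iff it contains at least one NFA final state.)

Start state of the DFA: {1}.
{1} --p--> {1,4}  [new]
{1} --q--> {1,3,4}  [new]
{1,4} --p--> {1,3,4}  [seen]
{1,4} --q--> {1,3,4}  [seen]
{1,3,4} --p--> {1,2,3,4}  [new]
{1,3,4} --q--> {1,2,3,4}  [seen]
{1,2,3,4} --p--> {1,2,3,4}  [seen]
{1,2,3,4} --q--> {1,2,3,4}  [seen]
Reachable DFA states: {1}, {1,4}, {1,3,4}, {1,2,3,4}.
Accepting DFA states (contain an NFA accepting state): {1,4}, {1,3,4}, {1,2,3,4}.

3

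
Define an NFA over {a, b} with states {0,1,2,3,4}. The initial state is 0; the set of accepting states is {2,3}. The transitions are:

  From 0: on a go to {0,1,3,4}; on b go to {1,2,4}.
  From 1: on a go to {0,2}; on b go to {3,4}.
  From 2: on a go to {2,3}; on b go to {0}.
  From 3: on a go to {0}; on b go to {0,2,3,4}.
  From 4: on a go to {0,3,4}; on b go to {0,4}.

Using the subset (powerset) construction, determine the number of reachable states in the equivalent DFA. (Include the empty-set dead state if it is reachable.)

6

Start state of the DFA: {0}.
{0} --a--> {0,1,3,4}  [new]
{0} --b--> {1,2,4}  [new]
{0,1,3,4} --a--> {0,1,2,3,4}  [new]
{0,1,3,4} --b--> {0,1,2,3,4}  [seen]
{1,2,4} --a--> {0,2,3,4}  [new]
{1,2,4} --b--> {0,3,4}  [new]
{0,1,2,3,4} --a--> {0,1,2,3,4}  [seen]
{0,1,2,3,4} --b--> {0,1,2,3,4}  [seen]
{0,2,3,4} --a--> {0,1,2,3,4}  [seen]
{0,2,3,4} --b--> {0,1,2,3,4}  [seen]
{0,3,4} --a--> {0,1,3,4}  [seen]
{0,3,4} --b--> {0,1,2,3,4}  [seen]
Reachable DFA states: {0}, {0,1,3,4}, {1,2,4}, {0,1,2,3,4}, {0,2,3,4}, {0,3,4}.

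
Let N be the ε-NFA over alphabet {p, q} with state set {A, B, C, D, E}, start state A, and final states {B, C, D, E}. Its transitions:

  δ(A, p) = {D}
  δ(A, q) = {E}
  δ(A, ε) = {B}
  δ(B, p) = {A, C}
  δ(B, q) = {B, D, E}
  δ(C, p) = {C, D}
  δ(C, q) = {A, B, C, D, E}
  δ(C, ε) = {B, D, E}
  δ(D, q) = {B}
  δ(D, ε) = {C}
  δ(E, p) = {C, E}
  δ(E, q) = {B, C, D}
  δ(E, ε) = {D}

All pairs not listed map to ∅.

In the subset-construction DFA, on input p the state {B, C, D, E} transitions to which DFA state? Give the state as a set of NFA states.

δ(B,p) = {A, C}; δ(C,p) = {C, D}; δ(D,p) = ∅; δ(E,p) = {C, E}.
Union: {A, C, D, E}.
ε-closure gives {A, B, C, D, E}.

{A, B, C, D, E}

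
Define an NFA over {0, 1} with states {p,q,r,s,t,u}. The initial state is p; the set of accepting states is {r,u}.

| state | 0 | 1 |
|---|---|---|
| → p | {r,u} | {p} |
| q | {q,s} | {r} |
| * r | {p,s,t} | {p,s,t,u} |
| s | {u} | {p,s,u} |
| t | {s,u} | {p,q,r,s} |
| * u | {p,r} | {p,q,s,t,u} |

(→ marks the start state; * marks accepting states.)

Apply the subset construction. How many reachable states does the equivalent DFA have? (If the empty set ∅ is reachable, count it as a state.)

7

Start state of the DFA: {p}.
{p} --0--> {r,u}  [new]
{p} --1--> {p}  [seen]
{r,u} --0--> {p,r,s,t}  [new]
{r,u} --1--> {p,q,s,t,u}  [new]
{p,r,s,t} --0--> {p,r,s,t,u}  [new]
{p,r,s,t} --1--> {p,q,r,s,t,u}  [new]
{p,q,s,t,u} --0--> {p,q,r,s,u}  [new]
{p,q,s,t,u} --1--> {p,q,r,s,t,u}  [seen]
{p,r,s,t,u} --0--> {p,r,s,t,u}  [seen]
{p,r,s,t,u} --1--> {p,q,r,s,t,u}  [seen]
{p,q,r,s,t,u} --0--> {p,q,r,s,t,u}  [seen]
{p,q,r,s,t,u} --1--> {p,q,r,s,t,u}  [seen]
{p,q,r,s,u} --0--> {p,q,r,s,t,u}  [seen]
{p,q,r,s,u} --1--> {p,q,r,s,t,u}  [seen]
Reachable DFA states: {p}, {r,u}, {p,r,s,t}, {p,q,s,t,u}, {p,r,s,t,u}, {p,q,r,s,t,u}, {p,q,r,s,u}.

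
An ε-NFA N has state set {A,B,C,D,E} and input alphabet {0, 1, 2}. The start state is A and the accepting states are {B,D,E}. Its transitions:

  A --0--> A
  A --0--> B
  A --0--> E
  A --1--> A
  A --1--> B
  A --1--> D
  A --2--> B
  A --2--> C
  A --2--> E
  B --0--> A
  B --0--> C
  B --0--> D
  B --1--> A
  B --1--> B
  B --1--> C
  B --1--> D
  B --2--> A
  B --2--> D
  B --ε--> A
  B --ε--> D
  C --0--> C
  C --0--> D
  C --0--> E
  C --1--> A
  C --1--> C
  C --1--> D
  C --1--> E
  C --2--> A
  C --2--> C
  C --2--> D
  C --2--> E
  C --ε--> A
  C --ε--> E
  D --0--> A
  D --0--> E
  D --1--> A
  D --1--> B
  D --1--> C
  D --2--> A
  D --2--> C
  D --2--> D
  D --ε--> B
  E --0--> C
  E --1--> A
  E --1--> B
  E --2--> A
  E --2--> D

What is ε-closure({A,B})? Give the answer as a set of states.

{A,B,D}

Begin with {A,B}.
B →ε {A,D}; add D.
ε-closure = {A,B,D}.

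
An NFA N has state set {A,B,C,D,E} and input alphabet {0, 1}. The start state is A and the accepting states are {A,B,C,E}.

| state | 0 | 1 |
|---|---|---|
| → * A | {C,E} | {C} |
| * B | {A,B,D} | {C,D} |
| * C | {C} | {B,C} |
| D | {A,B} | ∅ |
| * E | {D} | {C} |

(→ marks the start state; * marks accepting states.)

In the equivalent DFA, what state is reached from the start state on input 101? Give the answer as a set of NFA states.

Start: {A}.
δ(A,1) = {C}.
Union: {C}.
After 1: {C}.
δ(C,0) = {C}.
Union: {C}.
After 0: {C}.
δ(C,1) = {B,C}.
Union: {B,C}.
After 1: {B,C}.

{B,C}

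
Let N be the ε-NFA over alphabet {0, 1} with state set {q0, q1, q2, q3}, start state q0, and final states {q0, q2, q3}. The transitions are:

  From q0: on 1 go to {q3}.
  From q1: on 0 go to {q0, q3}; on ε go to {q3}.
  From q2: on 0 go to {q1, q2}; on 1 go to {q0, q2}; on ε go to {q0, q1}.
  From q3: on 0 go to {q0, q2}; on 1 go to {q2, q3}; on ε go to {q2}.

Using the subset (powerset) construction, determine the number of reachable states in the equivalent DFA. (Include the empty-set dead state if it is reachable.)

Start state of the DFA: {q0} (ε-closure of the NFA start).
{q0} --0--> ∅  [new]
{q0} --1--> {q0, q1, q2, q3}  [new]
∅ --0--> ∅  [seen]
∅ --1--> ∅  [seen]
{q0, q1, q2, q3} --0--> {q0, q1, q2, q3}  [seen]
{q0, q1, q2, q3} --1--> {q0, q1, q2, q3}  [seen]
Reachable DFA states: {q0}, ∅, {q0, q1, q2, q3}.

3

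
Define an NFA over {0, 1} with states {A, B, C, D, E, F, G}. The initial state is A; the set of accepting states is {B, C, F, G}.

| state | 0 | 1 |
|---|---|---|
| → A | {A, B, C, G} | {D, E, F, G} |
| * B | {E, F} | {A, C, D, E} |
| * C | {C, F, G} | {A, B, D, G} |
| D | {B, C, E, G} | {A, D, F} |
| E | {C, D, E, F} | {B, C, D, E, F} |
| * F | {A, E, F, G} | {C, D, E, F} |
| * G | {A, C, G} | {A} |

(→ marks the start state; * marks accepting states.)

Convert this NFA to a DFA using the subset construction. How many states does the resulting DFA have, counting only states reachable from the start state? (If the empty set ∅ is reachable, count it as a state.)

Start state of the DFA: {A}.
{A} --0--> {A, B, C, G}  [new]
{A} --1--> {D, E, F, G}  [new]
{A, B, C, G} --0--> {A, B, C, E, F, G}  [new]
{A, B, C, G} --1--> {A, B, C, D, E, F, G}  [new]
{D, E, F, G} --0--> {A, B, C, D, E, F, G}  [seen]
{D, E, F, G} --1--> {A, B, C, D, E, F}  [new]
{A, B, C, E, F, G} --0--> {A, B, C, D, E, F, G}  [seen]
{A, B, C, E, F, G} --1--> {A, B, C, D, E, F, G}  [seen]
{A, B, C, D, E, F, G} --0--> {A, B, C, D, E, F, G}  [seen]
{A, B, C, D, E, F, G} --1--> {A, B, C, D, E, F, G}  [seen]
{A, B, C, D, E, F} --0--> {A, B, C, D, E, F, G}  [seen]
{A, B, C, D, E, F} --1--> {A, B, C, D, E, F, G}  [seen]
Reachable DFA states: {A}, {A, B, C, G}, {D, E, F, G}, {A, B, C, E, F, G}, {A, B, C, D, E, F, G}, {A, B, C, D, E, F}.

6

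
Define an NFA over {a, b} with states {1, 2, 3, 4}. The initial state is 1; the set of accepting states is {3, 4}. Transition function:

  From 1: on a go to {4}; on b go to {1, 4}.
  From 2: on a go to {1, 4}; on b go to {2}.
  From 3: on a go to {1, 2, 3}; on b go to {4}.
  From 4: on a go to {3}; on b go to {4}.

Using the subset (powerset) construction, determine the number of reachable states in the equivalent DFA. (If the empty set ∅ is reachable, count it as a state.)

9

Start state of the DFA: {1}.
{1} --a--> {4}  [new]
{1} --b--> {1, 4}  [new]
{4} --a--> {3}  [new]
{4} --b--> {4}  [seen]
{1, 4} --a--> {3, 4}  [new]
{1, 4} --b--> {1, 4}  [seen]
{3} --a--> {1, 2, 3}  [new]
{3} --b--> {4}  [seen]
{3, 4} --a--> {1, 2, 3}  [seen]
{3, 4} --b--> {4}  [seen]
{1, 2, 3} --a--> {1, 2, 3, 4}  [new]
{1, 2, 3} --b--> {1, 2, 4}  [new]
{1, 2, 3, 4} --a--> {1, 2, 3, 4}  [seen]
{1, 2, 3, 4} --b--> {1, 2, 4}  [seen]
{1, 2, 4} --a--> {1, 3, 4}  [new]
{1, 2, 4} --b--> {1, 2, 4}  [seen]
{1, 3, 4} --a--> {1, 2, 3, 4}  [seen]
{1, 3, 4} --b--> {1, 4}  [seen]
Reachable DFA states: {1}, {4}, {1, 4}, {3}, {3, 4}, {1, 2, 3}, {1, 2, 3, 4}, {1, 2, 4}, {1, 3, 4}.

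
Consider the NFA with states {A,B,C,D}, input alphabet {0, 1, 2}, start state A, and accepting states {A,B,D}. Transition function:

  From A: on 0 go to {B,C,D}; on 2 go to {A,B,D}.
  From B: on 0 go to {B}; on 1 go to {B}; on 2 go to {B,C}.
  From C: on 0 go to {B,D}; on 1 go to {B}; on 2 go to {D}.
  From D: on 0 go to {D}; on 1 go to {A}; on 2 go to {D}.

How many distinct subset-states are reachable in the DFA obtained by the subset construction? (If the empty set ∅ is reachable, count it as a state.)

9

Start state of the DFA: {A}.
{A} --0--> {B,C,D}  [new]
{A} --1--> ∅  [new]
{A} --2--> {A,B,D}  [new]
{B,C,D} --0--> {B,D}  [new]
{B,C,D} --1--> {A,B}  [new]
{B,C,D} --2--> {B,C,D}  [seen]
∅ --0--> ∅  [seen]
∅ --1--> ∅  [seen]
∅ --2--> ∅  [seen]
{A,B,D} --0--> {B,C,D}  [seen]
{A,B,D} --1--> {A,B}  [seen]
{A,B,D} --2--> {A,B,C,D}  [new]
{B,D} --0--> {B,D}  [seen]
{B,D} --1--> {A,B}  [seen]
{B,D} --2--> {B,C,D}  [seen]
{A,B} --0--> {B,C,D}  [seen]
{A,B} --1--> {B}  [new]
{A,B} --2--> {A,B,C,D}  [seen]
{A,B,C,D} --0--> {B,C,D}  [seen]
{A,B,C,D} --1--> {A,B}  [seen]
{A,B,C,D} --2--> {A,B,C,D}  [seen]
{B} --0--> {B}  [seen]
{B} --1--> {B}  [seen]
{B} --2--> {B,C}  [new]
{B,C} --0--> {B,D}  [seen]
{B,C} --1--> {B}  [seen]
{B,C} --2--> {B,C,D}  [seen]
Reachable DFA states: {A}, {B,C,D}, ∅, {A,B,D}, {B,D}, {A,B}, {A,B,C,D}, {B}, {B,C}.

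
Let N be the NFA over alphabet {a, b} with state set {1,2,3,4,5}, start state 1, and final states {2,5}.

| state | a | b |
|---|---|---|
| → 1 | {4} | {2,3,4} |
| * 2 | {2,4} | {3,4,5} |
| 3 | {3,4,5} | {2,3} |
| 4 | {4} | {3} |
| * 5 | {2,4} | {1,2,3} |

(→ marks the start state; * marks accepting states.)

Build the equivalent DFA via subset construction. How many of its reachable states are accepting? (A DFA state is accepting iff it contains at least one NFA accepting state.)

Start state of the DFA: {1}.
{1} --a--> {4}  [new]
{1} --b--> {2,3,4}  [new]
{4} --a--> {4}  [seen]
{4} --b--> {3}  [new]
{2,3,4} --a--> {2,3,4,5}  [new]
{2,3,4} --b--> {2,3,4,5}  [seen]
{3} --a--> {3,4,5}  [new]
{3} --b--> {2,3}  [new]
{2,3,4,5} --a--> {2,3,4,5}  [seen]
{2,3,4,5} --b--> {1,2,3,4,5}  [new]
{3,4,5} --a--> {2,3,4,5}  [seen]
{3,4,5} --b--> {1,2,3}  [new]
{2,3} --a--> {2,3,4,5}  [seen]
{2,3} --b--> {2,3,4,5}  [seen]
{1,2,3,4,5} --a--> {2,3,4,5}  [seen]
{1,2,3,4,5} --b--> {1,2,3,4,5}  [seen]
{1,2,3} --a--> {2,3,4,5}  [seen]
{1,2,3} --b--> {2,3,4,5}  [seen]
Reachable DFA states: {1}, {4}, {2,3,4}, {3}, {2,3,4,5}, {3,4,5}, {2,3}, {1,2,3,4,5}, {1,2,3}.
Accepting DFA states (contain an NFA accepting state): {2,3,4}, {2,3,4,5}, {3,4,5}, {2,3}, {1,2,3,4,5}, {1,2,3}.

6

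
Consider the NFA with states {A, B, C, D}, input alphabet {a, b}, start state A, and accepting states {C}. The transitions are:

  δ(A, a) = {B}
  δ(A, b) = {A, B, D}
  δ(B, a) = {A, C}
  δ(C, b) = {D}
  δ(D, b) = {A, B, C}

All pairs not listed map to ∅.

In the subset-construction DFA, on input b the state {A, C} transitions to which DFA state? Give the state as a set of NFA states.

{A, B, D}

δ(A,b) = {A, B, D}; δ(C,b) = {D}.
Union: {A, B, D}.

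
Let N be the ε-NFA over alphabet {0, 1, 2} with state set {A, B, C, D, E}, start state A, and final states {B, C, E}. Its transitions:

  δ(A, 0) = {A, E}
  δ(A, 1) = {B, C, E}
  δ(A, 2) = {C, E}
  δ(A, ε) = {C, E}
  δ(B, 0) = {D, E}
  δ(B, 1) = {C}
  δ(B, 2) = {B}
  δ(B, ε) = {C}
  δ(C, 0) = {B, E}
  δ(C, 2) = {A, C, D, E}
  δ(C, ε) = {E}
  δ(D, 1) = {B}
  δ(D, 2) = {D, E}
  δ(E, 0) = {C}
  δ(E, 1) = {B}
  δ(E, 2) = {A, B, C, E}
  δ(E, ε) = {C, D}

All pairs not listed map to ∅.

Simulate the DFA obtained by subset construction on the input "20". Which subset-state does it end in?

Start: {A, C, D, E}.
δ(A,2) = {C, E}; δ(C,2) = {A, C, D, E}; δ(D,2) = {D, E}; δ(E,2) = {A, B, C, E}.
Union: {A, B, C, D, E}.
After 2: {A, B, C, D, E}.
δ(A,0) = {A, E}; δ(B,0) = {D, E}; δ(C,0) = {B, E}; δ(D,0) = ∅; δ(E,0) = {C}.
Union: {A, B, C, D, E}.
After 0: {A, B, C, D, E}.

{A, B, C, D, E}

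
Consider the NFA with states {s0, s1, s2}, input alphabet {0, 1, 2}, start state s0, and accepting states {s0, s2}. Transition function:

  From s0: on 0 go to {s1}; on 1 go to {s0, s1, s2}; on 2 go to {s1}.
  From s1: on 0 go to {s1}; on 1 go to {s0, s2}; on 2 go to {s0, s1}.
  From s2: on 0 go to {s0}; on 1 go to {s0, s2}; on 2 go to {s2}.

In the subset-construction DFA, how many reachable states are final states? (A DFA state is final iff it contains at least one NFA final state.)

Start state of the DFA: {s0}.
{s0} --0--> {s1}  [new]
{s0} --1--> {s0, s1, s2}  [new]
{s0} --2--> {s1}  [seen]
{s1} --0--> {s1}  [seen]
{s1} --1--> {s0, s2}  [new]
{s1} --2--> {s0, s1}  [new]
{s0, s1, s2} --0--> {s0, s1}  [seen]
{s0, s1, s2} --1--> {s0, s1, s2}  [seen]
{s0, s1, s2} --2--> {s0, s1, s2}  [seen]
{s0, s2} --0--> {s0, s1}  [seen]
{s0, s2} --1--> {s0, s1, s2}  [seen]
{s0, s2} --2--> {s1, s2}  [new]
{s0, s1} --0--> {s1}  [seen]
{s0, s1} --1--> {s0, s1, s2}  [seen]
{s0, s1} --2--> {s0, s1}  [seen]
{s1, s2} --0--> {s0, s1}  [seen]
{s1, s2} --1--> {s0, s2}  [seen]
{s1, s2} --2--> {s0, s1, s2}  [seen]
Reachable DFA states: {s0}, {s1}, {s0, s1, s2}, {s0, s2}, {s0, s1}, {s1, s2}.
Accepting DFA states (contain an NFA accepting state): {s0}, {s0, s1, s2}, {s0, s2}, {s0, s1}, {s1, s2}.

5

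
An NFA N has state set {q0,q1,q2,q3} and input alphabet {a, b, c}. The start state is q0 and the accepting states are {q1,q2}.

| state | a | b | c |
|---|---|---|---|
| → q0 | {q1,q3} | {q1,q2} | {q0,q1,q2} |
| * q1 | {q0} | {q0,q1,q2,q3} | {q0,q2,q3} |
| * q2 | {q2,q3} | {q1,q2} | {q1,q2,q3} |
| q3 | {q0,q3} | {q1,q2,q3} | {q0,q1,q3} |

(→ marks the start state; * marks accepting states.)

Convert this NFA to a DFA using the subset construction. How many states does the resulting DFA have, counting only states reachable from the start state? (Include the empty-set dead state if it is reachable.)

Start state of the DFA: {q0}.
{q0} --a--> {q1,q3}  [new]
{q0} --b--> {q1,q2}  [new]
{q0} --c--> {q0,q1,q2}  [new]
{q1,q3} --a--> {q0,q3}  [new]
{q1,q3} --b--> {q0,q1,q2,q3}  [new]
{q1,q3} --c--> {q0,q1,q2,q3}  [seen]
{q1,q2} --a--> {q0,q2,q3}  [new]
{q1,q2} --b--> {q0,q1,q2,q3}  [seen]
{q1,q2} --c--> {q0,q1,q2,q3}  [seen]
{q0,q1,q2} --a--> {q0,q1,q2,q3}  [seen]
{q0,q1,q2} --b--> {q0,q1,q2,q3}  [seen]
{q0,q1,q2} --c--> {q0,q1,q2,q3}  [seen]
{q0,q3} --a--> {q0,q1,q3}  [new]
{q0,q3} --b--> {q1,q2,q3}  [new]
{q0,q3} --c--> {q0,q1,q2,q3}  [seen]
{q0,q1,q2,q3} --a--> {q0,q1,q2,q3}  [seen]
{q0,q1,q2,q3} --b--> {q0,q1,q2,q3}  [seen]
{q0,q1,q2,q3} --c--> {q0,q1,q2,q3}  [seen]
{q0,q2,q3} --a--> {q0,q1,q2,q3}  [seen]
{q0,q2,q3} --b--> {q1,q2,q3}  [seen]
{q0,q2,q3} --c--> {q0,q1,q2,q3}  [seen]
{q0,q1,q3} --a--> {q0,q1,q3}  [seen]
{q0,q1,q3} --b--> {q0,q1,q2,q3}  [seen]
{q0,q1,q3} --c--> {q0,q1,q2,q3}  [seen]
{q1,q2,q3} --a--> {q0,q2,q3}  [seen]
{q1,q2,q3} --b--> {q0,q1,q2,q3}  [seen]
{q1,q2,q3} --c--> {q0,q1,q2,q3}  [seen]
Reachable DFA states: {q0}, {q1,q3}, {q1,q2}, {q0,q1,q2}, {q0,q3}, {q0,q1,q2,q3}, {q0,q2,q3}, {q0,q1,q3}, {q1,q2,q3}.

9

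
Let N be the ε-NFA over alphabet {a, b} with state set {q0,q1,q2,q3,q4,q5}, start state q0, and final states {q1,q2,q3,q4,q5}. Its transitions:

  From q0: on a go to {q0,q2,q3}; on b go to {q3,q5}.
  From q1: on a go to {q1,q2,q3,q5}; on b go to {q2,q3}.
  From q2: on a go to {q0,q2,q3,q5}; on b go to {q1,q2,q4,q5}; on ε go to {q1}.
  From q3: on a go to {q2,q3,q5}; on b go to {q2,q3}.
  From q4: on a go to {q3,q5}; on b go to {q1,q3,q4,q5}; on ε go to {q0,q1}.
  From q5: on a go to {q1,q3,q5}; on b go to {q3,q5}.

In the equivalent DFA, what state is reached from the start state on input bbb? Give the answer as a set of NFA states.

{q0,q1,q2,q3,q4,q5}

Start: {q0}.
δ(q0,b) = {q3,q5}.
Union: {q3,q5}.
After b: {q3,q5}.
δ(q3,b) = {q2,q3}; δ(q5,b) = {q3,q5}.
Union: {q2,q3,q5}.
ε-closure gives {q1,q2,q3,q5}.
After b: {q1,q2,q3,q5}.
δ(q1,b) = {q2,q3}; δ(q2,b) = {q1,q2,q4,q5}; δ(q3,b) = {q2,q3}; δ(q5,b) = {q3,q5}.
Union: {q1,q2,q3,q4,q5}.
ε-closure gives {q0,q1,q2,q3,q4,q5}.
After b: {q0,q1,q2,q3,q4,q5}.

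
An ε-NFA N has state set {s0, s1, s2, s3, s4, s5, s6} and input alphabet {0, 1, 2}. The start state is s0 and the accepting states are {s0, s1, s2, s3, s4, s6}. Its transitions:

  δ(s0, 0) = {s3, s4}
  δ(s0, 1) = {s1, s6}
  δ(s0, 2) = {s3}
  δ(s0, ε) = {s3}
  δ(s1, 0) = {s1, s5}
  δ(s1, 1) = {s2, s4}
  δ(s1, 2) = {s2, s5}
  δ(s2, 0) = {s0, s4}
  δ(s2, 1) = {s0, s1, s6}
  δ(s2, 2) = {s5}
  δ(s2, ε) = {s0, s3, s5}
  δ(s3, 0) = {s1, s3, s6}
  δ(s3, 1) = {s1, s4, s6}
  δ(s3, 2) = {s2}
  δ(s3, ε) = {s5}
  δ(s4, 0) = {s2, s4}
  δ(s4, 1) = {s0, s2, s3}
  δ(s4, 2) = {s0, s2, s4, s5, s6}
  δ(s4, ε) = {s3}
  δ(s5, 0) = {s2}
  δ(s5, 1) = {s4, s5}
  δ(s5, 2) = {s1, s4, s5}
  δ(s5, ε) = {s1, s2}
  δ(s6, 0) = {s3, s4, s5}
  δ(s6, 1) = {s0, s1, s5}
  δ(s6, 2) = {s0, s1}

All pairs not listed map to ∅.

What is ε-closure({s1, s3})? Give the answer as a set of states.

Begin with {s1, s3}.
s3 →ε {s5}; add s5.
s5 →ε {s1, s2}; add s2.
s2 →ε {s0, s3, s5}; add s0.
ε-closure = {s0, s1, s2, s3, s5}.

{s0, s1, s2, s3, s5}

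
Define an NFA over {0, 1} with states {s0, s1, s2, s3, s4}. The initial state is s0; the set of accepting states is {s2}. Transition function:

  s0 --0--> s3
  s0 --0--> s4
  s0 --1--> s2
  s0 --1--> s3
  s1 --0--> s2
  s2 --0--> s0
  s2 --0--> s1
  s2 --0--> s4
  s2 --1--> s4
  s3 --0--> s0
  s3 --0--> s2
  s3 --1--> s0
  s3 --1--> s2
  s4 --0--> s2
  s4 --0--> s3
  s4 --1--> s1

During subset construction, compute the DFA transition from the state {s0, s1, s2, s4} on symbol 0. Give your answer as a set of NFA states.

{s0, s1, s2, s3, s4}

δ(s0,0) = {s3, s4}; δ(s1,0) = {s2}; δ(s2,0) = {s0, s1, s4}; δ(s4,0) = {s2, s3}.
Union: {s0, s1, s2, s3, s4}.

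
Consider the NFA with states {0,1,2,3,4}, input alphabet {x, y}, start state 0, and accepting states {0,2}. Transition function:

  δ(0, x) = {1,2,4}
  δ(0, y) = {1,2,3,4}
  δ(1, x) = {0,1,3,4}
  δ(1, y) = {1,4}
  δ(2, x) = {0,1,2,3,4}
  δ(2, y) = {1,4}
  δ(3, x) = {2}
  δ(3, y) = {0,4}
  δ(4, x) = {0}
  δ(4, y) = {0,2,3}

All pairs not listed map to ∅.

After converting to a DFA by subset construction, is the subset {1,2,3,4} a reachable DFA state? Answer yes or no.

Start state of the DFA: {0}.
{0} --x--> {1,2,4}  [new]
{0} --y--> {1,2,3,4}  [new]
{1,2,4} --x--> {0,1,2,3,4}  [new]
{1,2,4} --y--> {0,1,2,3,4}  [seen]
{1,2,3,4} --x--> {0,1,2,3,4}  [seen]
{1,2,3,4} --y--> {0,1,2,3,4}  [seen]
{0,1,2,3,4} --x--> {0,1,2,3,4}  [seen]
{0,1,2,3,4} --y--> {0,1,2,3,4}  [seen]
Reachable DFA states: {0}, {1,2,4}, {1,2,3,4}, {0,1,2,3,4}.
{1,2,3,4} is among them.

yes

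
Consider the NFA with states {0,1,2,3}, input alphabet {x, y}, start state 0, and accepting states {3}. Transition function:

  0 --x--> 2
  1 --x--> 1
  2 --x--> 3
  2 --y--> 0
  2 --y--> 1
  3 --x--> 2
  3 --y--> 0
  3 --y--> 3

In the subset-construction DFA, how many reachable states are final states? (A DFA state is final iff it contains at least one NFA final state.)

Start state of the DFA: {0}.
{0} --x--> {2}  [new]
{0} --y--> ∅  [new]
{2} --x--> {3}  [new]
{2} --y--> {0,1}  [new]
∅ --x--> ∅  [seen]
∅ --y--> ∅  [seen]
{3} --x--> {2}  [seen]
{3} --y--> {0,3}  [new]
{0,1} --x--> {1,2}  [new]
{0,1} --y--> ∅  [seen]
{0,3} --x--> {2}  [seen]
{0,3} --y--> {0,3}  [seen]
{1,2} --x--> {1,3}  [new]
{1,2} --y--> {0,1}  [seen]
{1,3} --x--> {1,2}  [seen]
{1,3} --y--> {0,3}  [seen]
Reachable DFA states: {0}, {2}, ∅, {3}, {0,1}, {0,3}, {1,2}, {1,3}.
Accepting DFA states (contain an NFA accepting state): {3}, {0,3}, {1,3}.

3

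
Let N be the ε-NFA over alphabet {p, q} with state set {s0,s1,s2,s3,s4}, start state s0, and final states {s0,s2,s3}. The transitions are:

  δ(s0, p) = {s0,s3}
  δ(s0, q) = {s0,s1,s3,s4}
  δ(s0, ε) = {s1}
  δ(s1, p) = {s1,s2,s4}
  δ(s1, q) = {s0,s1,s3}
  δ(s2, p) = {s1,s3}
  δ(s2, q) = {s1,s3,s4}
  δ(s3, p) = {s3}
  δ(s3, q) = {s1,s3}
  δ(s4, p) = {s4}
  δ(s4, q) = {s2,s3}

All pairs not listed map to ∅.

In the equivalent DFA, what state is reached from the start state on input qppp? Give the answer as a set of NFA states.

{s0,s1,s2,s3,s4}

Start: {s0,s1}.
δ(s0,q) = {s0,s1,s3,s4}; δ(s1,q) = {s0,s1,s3}.
Union: {s0,s1,s3,s4}.
After q: {s0,s1,s3,s4}.
δ(s0,p) = {s0,s3}; δ(s1,p) = {s1,s2,s4}; δ(s3,p) = {s3}; δ(s4,p) = {s4}.
Union: {s0,s1,s2,s3,s4}.
After p: {s0,s1,s2,s3,s4}.
δ(s0,p) = {s0,s3}; δ(s1,p) = {s1,s2,s4}; δ(s2,p) = {s1,s3}; δ(s3,p) = {s3}; δ(s4,p) = {s4}.
Union: {s0,s1,s2,s3,s4}.
After p: {s0,s1,s2,s3,s4}.
δ(s0,p) = {s0,s3}; δ(s1,p) = {s1,s2,s4}; δ(s2,p) = {s1,s3}; δ(s3,p) = {s3}; δ(s4,p) = {s4}.
Union: {s0,s1,s2,s3,s4}.
After p: {s0,s1,s2,s3,s4}.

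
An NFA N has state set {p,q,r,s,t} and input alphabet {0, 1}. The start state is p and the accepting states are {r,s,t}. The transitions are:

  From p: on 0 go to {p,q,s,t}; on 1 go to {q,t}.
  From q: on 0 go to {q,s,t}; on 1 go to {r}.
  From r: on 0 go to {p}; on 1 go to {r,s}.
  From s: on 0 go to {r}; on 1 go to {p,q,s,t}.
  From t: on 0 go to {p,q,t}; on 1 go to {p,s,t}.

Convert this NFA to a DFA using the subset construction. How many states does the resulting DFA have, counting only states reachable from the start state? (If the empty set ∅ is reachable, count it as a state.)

Start state of the DFA: {p}.
{p} --0--> {p,q,s,t}  [new]
{p} --1--> {q,t}  [new]
{p,q,s,t} --0--> {p,q,r,s,t}  [new]
{p,q,s,t} --1--> {p,q,r,s,t}  [seen]
{q,t} --0--> {p,q,s,t}  [seen]
{q,t} --1--> {p,r,s,t}  [new]
{p,q,r,s,t} --0--> {p,q,r,s,t}  [seen]
{p,q,r,s,t} --1--> {p,q,r,s,t}  [seen]
{p,r,s,t} --0--> {p,q,r,s,t}  [seen]
{p,r,s,t} --1--> {p,q,r,s,t}  [seen]
Reachable DFA states: {p}, {p,q,s,t}, {q,t}, {p,q,r,s,t}, {p,r,s,t}.

5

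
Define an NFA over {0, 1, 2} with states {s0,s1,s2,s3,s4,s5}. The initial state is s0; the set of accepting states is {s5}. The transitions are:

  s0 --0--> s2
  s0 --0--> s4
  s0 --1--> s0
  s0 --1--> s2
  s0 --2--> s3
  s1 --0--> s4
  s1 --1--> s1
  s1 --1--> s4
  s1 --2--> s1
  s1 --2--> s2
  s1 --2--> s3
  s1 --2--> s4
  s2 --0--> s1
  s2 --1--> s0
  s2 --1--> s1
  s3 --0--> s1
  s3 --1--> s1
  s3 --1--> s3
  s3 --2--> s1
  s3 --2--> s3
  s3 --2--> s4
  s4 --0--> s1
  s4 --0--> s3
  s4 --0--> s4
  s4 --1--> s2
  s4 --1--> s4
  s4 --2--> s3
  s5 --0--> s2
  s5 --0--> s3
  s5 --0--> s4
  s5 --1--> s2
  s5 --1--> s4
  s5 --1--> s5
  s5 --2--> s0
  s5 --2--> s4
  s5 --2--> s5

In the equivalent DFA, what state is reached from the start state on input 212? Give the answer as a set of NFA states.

Start: {s0}.
δ(s0,2) = {s3}.
Union: {s3}.
After 2: {s3}.
δ(s3,1) = {s1,s3}.
Union: {s1,s3}.
After 1: {s1,s3}.
δ(s1,2) = {s1,s2,s3,s4}; δ(s3,2) = {s1,s3,s4}.
Union: {s1,s2,s3,s4}.
After 2: {s1,s2,s3,s4}.

{s1,s2,s3,s4}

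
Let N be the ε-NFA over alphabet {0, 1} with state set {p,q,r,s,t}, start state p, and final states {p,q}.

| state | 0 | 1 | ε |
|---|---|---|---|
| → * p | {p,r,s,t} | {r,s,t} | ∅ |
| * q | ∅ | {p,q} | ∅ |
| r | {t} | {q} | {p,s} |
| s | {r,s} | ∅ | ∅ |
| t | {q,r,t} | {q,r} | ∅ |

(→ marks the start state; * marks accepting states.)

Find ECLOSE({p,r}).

Begin with {p,r}.
r →ε {p,s}; add s.
ε-closure = {p,r,s}.

{p,r,s}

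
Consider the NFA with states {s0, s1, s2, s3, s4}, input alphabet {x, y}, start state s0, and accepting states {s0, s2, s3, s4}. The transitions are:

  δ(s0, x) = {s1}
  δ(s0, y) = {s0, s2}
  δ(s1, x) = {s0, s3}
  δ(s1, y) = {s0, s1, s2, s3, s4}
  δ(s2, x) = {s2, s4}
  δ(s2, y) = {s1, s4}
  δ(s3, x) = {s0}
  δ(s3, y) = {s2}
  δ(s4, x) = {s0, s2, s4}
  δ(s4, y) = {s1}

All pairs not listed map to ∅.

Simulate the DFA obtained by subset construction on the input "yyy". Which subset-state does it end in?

Start: {s0}.
δ(s0,y) = {s0, s2}.
Union: {s0, s2}.
After y: {s0, s2}.
δ(s0,y) = {s0, s2}; δ(s2,y) = {s1, s4}.
Union: {s0, s1, s2, s4}.
After y: {s0, s1, s2, s4}.
δ(s0,y) = {s0, s2}; δ(s1,y) = {s0, s1, s2, s3, s4}; δ(s2,y) = {s1, s4}; δ(s4,y) = {s1}.
Union: {s0, s1, s2, s3, s4}.
After y: {s0, s1, s2, s3, s4}.

{s0, s1, s2, s3, s4}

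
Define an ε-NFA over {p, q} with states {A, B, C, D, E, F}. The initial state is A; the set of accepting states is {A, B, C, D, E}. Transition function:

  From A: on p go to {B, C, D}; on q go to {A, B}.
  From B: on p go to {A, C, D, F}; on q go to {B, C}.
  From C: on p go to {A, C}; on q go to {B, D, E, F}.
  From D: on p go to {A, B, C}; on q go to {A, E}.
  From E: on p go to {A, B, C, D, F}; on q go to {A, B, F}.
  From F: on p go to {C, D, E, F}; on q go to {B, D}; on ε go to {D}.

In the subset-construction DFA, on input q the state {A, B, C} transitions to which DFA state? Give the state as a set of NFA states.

δ(A,q) = {A, B}; δ(B,q) = {B, C}; δ(C,q) = {B, D, E, F}.
Union: {A, B, C, D, E, F}.

{A, B, C, D, E, F}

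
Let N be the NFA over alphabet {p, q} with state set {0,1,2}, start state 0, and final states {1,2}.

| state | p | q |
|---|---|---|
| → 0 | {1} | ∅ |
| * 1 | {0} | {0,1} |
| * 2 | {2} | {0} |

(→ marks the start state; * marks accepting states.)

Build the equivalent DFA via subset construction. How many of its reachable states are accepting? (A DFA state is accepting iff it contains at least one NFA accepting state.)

Start state of the DFA: {0}.
{0} --p--> {1}  [new]
{0} --q--> ∅  [new]
{1} --p--> {0}  [seen]
{1} --q--> {0,1}  [new]
∅ --p--> ∅  [seen]
∅ --q--> ∅  [seen]
{0,1} --p--> {0,1}  [seen]
{0,1} --q--> {0,1}  [seen]
Reachable DFA states: {0}, {1}, ∅, {0,1}.
Accepting DFA states (contain an NFA accepting state): {1}, {0,1}.

2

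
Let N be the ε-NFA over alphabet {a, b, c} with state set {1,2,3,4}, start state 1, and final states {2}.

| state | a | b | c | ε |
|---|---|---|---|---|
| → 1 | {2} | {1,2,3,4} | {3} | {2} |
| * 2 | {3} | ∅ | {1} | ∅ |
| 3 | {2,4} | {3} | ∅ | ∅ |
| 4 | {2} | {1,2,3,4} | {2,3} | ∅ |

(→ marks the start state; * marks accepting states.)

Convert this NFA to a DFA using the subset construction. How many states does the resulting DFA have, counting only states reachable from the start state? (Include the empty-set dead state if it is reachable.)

8

Start state of the DFA: {1,2} (ε-closure of the NFA start).
{1,2} --a--> {2,3}  [new]
{1,2} --b--> {1,2,3,4}  [new]
{1,2} --c--> {1,2,3}  [new]
{2,3} --a--> {2,3,4}  [new]
{2,3} --b--> {3}  [new]
{2,3} --c--> {1,2}  [seen]
{1,2,3,4} --a--> {2,3,4}  [seen]
{1,2,3,4} --b--> {1,2,3,4}  [seen]
{1,2,3,4} --c--> {1,2,3}  [seen]
{1,2,3} --a--> {2,3,4}  [seen]
{1,2,3} --b--> {1,2,3,4}  [seen]
{1,2,3} --c--> {1,2,3}  [seen]
{2,3,4} --a--> {2,3,4}  [seen]
{2,3,4} --b--> {1,2,3,4}  [seen]
{2,3,4} --c--> {1,2,3}  [seen]
{3} --a--> {2,4}  [new]
{3} --b--> {3}  [seen]
{3} --c--> ∅  [new]
{2,4} --a--> {2,3}  [seen]
{2,4} --b--> {1,2,3,4}  [seen]
{2,4} --c--> {1,2,3}  [seen]
∅ --a--> ∅  [seen]
∅ --b--> ∅  [seen]
∅ --c--> ∅  [seen]
Reachable DFA states: {1,2}, {2,3}, {1,2,3,4}, {1,2,3}, {2,3,4}, {3}, {2,4}, ∅.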